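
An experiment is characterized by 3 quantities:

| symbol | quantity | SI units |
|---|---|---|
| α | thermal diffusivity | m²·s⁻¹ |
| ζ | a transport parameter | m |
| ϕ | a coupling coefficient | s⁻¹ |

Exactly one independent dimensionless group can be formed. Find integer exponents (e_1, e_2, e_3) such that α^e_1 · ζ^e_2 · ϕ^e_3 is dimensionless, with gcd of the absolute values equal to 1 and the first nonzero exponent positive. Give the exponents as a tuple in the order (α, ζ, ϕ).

L: e_1·(2) + e_2·(1) + e_3·(0) = 0
T: e_1·(-1) + e_2·(0) + e_3·(-1) = 0
Solving this homogeneous linear system for the smallest-integer solution (first nonzero entry positive) gives (1, -2, -1).

(1, -2, -1)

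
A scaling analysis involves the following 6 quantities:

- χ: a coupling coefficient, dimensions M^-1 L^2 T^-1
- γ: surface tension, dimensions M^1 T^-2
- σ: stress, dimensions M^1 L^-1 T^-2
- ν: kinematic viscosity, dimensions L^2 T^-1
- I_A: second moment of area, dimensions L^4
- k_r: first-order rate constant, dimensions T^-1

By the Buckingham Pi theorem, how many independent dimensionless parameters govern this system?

There are 6 variables and 3 base dimensions (M, L, T).
The dimension matrix has rank 3.
Independent dimensionless groups: 6 − 3 = 3.

3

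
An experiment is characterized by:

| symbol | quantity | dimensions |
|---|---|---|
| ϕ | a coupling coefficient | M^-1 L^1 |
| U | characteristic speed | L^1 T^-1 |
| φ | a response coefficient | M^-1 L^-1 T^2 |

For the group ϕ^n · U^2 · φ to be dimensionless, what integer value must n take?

Balance the M exponent: (-1)·n from ϕ, plus 2·(0) + (-1) = -1 from the rest, must sum to zero.
−n − 1 = 0, so n = -1.

-1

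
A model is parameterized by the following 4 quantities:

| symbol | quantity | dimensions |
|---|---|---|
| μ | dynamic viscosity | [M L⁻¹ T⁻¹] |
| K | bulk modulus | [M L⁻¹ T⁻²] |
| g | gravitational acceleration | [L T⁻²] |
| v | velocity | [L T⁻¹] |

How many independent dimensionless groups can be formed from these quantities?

There are 4 variables and 3 base dimensions (M, L, T).
The dimension matrix has rank 3.
Independent dimensionless groups: 4 − 3 = 1.

1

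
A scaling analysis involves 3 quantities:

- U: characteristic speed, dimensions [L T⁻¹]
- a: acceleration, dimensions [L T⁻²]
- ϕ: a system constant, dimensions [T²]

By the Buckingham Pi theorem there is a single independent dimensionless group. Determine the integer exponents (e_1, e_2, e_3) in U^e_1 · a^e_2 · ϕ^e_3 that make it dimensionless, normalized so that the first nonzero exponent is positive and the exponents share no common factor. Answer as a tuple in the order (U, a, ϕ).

(2, -2, -1)

L: e_1·(1) + e_2·(1) + e_3·(0) = 0
T: e_1·(-1) + e_2·(-2) + e_3·(2) = 0
Solving this homogeneous linear system for the smallest-integer solution (first nonzero entry positive) gives (2, -2, -1).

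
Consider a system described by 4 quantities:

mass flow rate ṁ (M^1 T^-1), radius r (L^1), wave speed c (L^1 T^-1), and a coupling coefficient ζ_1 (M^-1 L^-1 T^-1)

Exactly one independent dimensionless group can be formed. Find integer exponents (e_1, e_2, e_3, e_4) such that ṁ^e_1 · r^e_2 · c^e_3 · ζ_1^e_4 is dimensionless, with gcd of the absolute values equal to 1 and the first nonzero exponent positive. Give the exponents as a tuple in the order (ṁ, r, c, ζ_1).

(1, 3, -2, 1)

M: e_1·(1) + e_2·(0) + e_3·(0) + e_4·(-1) = 0
L: e_1·(0) + e_2·(1) + e_3·(1) + e_4·(-1) = 0
T: e_1·(-1) + e_2·(0) + e_3·(-1) + e_4·(-1) = 0
Solving this homogeneous linear system for the smallest-integer solution (first nonzero entry positive) gives (1, 3, -2, 1).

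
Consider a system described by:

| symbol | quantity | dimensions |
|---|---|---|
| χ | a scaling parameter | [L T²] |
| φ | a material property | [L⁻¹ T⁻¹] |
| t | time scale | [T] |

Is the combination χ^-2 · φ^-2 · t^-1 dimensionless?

no

Sum the exponent of each base dimension across the product:
  L: −2·[χ]_L − 2·[φ]_L − [t]_L = −2·(1) − 2·(-1) − (0) = 0
  T: −2·[χ]_T − 2·[φ]_T − [t]_T = −2·(2) − 2·(-1) − (1) = -3
Net dimensions [T⁻³] ≠ [1] — not dimensionless.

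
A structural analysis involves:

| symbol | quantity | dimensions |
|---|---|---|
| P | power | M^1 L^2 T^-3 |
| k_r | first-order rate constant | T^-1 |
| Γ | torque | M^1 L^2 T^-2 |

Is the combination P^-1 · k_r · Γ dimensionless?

Sum the exponent of each base dimension across the product:
  M: −[P]_M + [k_r]_M + [Γ]_M = −(1) + (0) + (1) = 0
  L: −[P]_L + [k_r]_L + [Γ]_L = −(2) + (0) + (2) = 0
  T: −[P]_T + [k_r]_T + [Γ]_T = −(-3) + (-1) + (-2) = 0
All base exponents vanish — dimensionless.

yes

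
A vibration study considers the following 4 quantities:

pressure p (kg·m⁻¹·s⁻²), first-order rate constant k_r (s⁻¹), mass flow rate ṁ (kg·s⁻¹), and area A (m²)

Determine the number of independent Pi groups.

There are 4 variables and 3 base dimensions (M, L, T).
The dimension matrix has rank 3.
Independent dimensionless groups: 4 − 3 = 1.

1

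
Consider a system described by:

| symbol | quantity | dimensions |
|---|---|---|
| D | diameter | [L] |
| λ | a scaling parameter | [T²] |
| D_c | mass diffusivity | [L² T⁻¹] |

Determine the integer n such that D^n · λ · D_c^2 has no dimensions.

-4

Balance the L exponent: (1)·n from D, plus (0) + 2·(2) = 4 from the rest, must sum to zero.
n + 4 = 0, so n = -4.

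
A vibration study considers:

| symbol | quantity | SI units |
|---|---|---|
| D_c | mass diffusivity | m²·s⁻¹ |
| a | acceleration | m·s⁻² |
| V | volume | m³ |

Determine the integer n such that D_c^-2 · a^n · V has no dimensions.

1

Balance the L exponent: (1)·n from a, plus −2·(2) + (3) = -1 from the rest, must sum to zero.
n − 1 = 0, so n = 1.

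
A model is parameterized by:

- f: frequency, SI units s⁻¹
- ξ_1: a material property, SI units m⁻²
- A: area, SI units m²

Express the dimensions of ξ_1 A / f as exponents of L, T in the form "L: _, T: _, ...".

L: 0, T: 1

Collect each base-dimension exponent across the product:
  L: −(0) + (-2) + (2) = 0
  T: −(-1) + (0) + (0) = 1
So the dimensions are [T].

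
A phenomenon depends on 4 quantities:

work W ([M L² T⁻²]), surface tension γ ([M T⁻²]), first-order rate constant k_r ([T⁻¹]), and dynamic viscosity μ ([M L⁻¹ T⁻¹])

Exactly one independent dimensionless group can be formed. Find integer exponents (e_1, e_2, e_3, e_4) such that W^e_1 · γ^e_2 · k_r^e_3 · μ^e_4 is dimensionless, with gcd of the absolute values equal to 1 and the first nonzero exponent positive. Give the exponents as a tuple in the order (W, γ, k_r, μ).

(1, -3, 2, 2)

M: e_1·(1) + e_2·(1) + e_3·(0) + e_4·(1) = 0
L: e_1·(2) + e_2·(0) + e_3·(0) + e_4·(-1) = 0
T: e_1·(-2) + e_2·(-2) + e_3·(-1) + e_4·(-1) = 0
Solving this homogeneous linear system for the smallest-integer solution (first nonzero entry positive) gives (1, -3, 2, 2).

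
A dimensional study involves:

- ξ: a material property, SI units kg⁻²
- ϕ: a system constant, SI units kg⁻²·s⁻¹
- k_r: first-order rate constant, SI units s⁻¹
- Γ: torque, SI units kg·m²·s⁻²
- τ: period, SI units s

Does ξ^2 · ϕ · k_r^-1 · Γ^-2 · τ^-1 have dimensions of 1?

no

Sum the exponent of each base dimension across the product:
  M: 2·[ξ]_M + [ϕ]_M − [k_r]_M − 2·[Γ]_M − [τ]_M = 2·(-2) + (-2) − (0) − 2·(1) − (0) = -8
  L: 2·[ξ]_L + [ϕ]_L − [k_r]_L − 2·[Γ]_L − [τ]_L = 2·(0) + (0) − (0) − 2·(2) − (0) = -4
  T: 2·[ξ]_T + [ϕ]_T − [k_r]_T − 2·[Γ]_T − [τ]_T = 2·(0) + (-1) − (-1) − 2·(-2) − (1) = 3
Net dimensions [M⁻⁸ L⁻⁴ T³] ≠ [1] — not dimensionless.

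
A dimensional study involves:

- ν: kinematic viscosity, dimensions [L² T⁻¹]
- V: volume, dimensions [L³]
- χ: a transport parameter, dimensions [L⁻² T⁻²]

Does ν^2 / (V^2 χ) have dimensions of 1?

yes

Sum the exponent of each base dimension across the product:
  M: 2·[ν]_M − 2·[V]_M − [χ]_M = 2·(0) − 2·(0) − (0) = 0
  L: 2·[ν]_L − 2·[V]_L − [χ]_L = 2·(2) − 2·(3) − (-2) = 0
  T: 2·[ν]_T − 2·[V]_T − [χ]_T = 2·(-1) − 2·(0) − (-2) = 0
  N: 2·[ν]_N − 2·[V]_N − [χ]_N = 2·(0) − 2·(0) − (0) = 0
All base exponents vanish — dimensionless.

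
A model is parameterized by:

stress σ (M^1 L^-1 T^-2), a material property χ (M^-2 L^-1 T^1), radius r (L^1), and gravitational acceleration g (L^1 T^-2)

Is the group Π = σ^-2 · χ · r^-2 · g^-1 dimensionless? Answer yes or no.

Sum the exponent of each base dimension across the product:
  M: −2·[σ]_M + [χ]_M − 2·[r]_M − [g]_M = −2·(1) + (-2) − 2·(0) − (0) = -4
  L: −2·[σ]_L + [χ]_L − 2·[r]_L − [g]_L = −2·(-1) + (-1) − 2·(1) − (1) = -2
  T: −2·[σ]_T + [χ]_T − 2·[r]_T − [g]_T = −2·(-2) + (1) − 2·(0) − (-2) = 7
Net dimensions [M⁻⁴ L⁻² T⁷] ≠ [1] — not dimensionless.

no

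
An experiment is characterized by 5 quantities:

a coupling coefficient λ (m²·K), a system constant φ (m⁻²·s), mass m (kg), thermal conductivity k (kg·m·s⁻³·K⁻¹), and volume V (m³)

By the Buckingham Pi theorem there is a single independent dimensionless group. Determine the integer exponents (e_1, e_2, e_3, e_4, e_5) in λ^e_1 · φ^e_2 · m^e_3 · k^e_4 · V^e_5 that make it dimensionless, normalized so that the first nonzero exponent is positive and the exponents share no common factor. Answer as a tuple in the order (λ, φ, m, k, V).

(1, 3, -1, 1, 1)

M: e_1·(0) + e_2·(0) + e_3·(1) + e_4·(1) + e_5·(0) = 0
L: e_1·(2) + e_2·(-2) + e_3·(0) + e_4·(1) + e_5·(3) = 0
T: e_1·(0) + e_2·(1) + e_3·(0) + e_4·(-3) + e_5·(0) = 0
Θ: e_1·(1) + e_2·(0) + e_3·(0) + e_4·(-1) + e_5·(0) = 0
Solving this homogeneous linear system for the smallest-integer solution (first nonzero entry positive) gives (1, 3, -1, 1, 1).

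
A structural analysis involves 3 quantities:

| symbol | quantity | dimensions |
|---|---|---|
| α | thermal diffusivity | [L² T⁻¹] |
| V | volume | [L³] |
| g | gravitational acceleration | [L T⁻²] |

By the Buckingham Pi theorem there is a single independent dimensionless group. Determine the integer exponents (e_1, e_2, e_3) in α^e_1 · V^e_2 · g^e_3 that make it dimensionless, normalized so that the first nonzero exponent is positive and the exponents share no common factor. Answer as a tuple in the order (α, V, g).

L: e_1·(2) + e_2·(3) + e_3·(1) = 0
T: e_1·(-1) + e_2·(0) + e_3·(-2) = 0
Solving this homogeneous linear system for the smallest-integer solution (first nonzero entry positive) gives (2, -1, -1).

(2, -1, -1)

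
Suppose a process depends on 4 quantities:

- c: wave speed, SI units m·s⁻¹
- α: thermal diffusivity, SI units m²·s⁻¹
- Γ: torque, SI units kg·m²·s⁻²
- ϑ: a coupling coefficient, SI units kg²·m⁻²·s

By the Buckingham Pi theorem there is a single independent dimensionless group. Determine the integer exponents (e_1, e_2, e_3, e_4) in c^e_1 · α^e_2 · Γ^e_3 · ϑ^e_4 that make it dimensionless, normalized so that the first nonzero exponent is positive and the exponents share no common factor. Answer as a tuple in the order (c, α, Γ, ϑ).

(4, 1, -2, 1)

M: e_1·(0) + e_2·(0) + e_3·(1) + e_4·(2) = 0
L: e_1·(1) + e_2·(2) + e_3·(2) + e_4·(-2) = 0
T: e_1·(-1) + e_2·(-1) + e_3·(-2) + e_4·(1) = 0
Solving this homogeneous linear system for the smallest-integer solution (first nonzero entry positive) gives (4, 1, -2, 1).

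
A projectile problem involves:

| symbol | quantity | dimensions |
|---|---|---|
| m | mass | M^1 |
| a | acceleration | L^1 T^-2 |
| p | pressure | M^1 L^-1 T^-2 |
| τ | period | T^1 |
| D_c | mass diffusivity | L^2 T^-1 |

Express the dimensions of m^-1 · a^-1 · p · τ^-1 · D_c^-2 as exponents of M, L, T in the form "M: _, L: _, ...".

M: 0, L: -6, T: 1

Collect each base-dimension exponent across the product:
  M: −(1) − (0) + (1) − (0) − 2·(0) = 0
  L: −(0) − (1) + (-1) − (0) − 2·(2) = -6
  T: −(0) − (-2) + (-2) − (1) − 2·(-1) = 1
So the dimensions are [L⁻⁶ T].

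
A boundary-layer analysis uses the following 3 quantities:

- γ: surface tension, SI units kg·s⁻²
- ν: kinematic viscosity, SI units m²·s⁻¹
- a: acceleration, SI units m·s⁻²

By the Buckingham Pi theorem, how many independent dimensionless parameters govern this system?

0

There are 3 variables and 3 base dimensions (M, L, T).
The dimension matrix has rank 3.
Independent dimensionless groups: 3 − 3 = 0.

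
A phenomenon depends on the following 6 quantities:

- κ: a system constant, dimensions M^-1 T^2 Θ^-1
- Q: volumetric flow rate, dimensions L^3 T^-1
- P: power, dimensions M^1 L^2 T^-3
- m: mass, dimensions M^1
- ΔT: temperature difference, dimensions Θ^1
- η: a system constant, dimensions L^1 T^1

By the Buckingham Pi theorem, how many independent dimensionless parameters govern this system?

There are 6 variables and 4 base dimensions (M, L, T, Θ).
The dimension matrix has rank 4.
Independent dimensionless groups: 6 − 4 = 2.

2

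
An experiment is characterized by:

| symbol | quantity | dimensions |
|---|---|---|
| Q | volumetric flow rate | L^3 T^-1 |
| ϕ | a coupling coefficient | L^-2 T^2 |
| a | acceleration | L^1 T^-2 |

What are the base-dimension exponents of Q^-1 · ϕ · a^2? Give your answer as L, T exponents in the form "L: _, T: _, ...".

Collect each base-dimension exponent across the product:
  L: −(3) + (-2) + 2·(1) = -3
  T: −(-1) + (2) + 2·(-2) = -1
So the dimensions are [L⁻³ T⁻¹].

L: -3, T: -1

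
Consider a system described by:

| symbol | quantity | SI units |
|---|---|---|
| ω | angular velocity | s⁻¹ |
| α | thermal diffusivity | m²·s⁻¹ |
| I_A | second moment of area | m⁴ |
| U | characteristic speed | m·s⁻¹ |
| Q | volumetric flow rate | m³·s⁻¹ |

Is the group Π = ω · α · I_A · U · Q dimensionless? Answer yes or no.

no

Sum the exponent of each base dimension across the product:
  L: [ω]_L + [α]_L + [I_A]_L + [U]_L + [Q]_L = (0) + (2) + (4) + (1) + (3) = 10
  T: [ω]_T + [α]_T + [I_A]_T + [U]_T + [Q]_T = (-1) + (-1) + (0) + (-1) + (-1) = -4
Net dimensions [L¹⁰ T⁻⁴] ≠ [1] — not dimensionless.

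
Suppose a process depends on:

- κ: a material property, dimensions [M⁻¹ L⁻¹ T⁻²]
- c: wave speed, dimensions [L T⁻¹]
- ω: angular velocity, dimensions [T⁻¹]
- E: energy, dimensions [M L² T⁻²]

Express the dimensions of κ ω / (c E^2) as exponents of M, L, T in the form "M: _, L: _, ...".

M: -3, L: -6, T: 2

Collect each base-dimension exponent across the product:
  M: (-1) − (0) + (0) − 2·(1) = -3
  L: (-1) − (1) + (0) − 2·(2) = -6
  T: (-2) − (-1) + (-1) − 2·(-2) = 2
So the dimensions are [M⁻³ L⁻⁶ T²].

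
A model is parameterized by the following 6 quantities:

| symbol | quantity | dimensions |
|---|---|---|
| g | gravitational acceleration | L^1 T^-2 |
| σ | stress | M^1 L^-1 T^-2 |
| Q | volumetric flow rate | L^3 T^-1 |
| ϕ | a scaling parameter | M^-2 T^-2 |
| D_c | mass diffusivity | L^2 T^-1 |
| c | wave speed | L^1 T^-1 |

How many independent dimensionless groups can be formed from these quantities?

3

There are 6 variables and 3 base dimensions (M, L, T).
The dimension matrix has rank 3.
Independent dimensionless groups: 6 − 3 = 3.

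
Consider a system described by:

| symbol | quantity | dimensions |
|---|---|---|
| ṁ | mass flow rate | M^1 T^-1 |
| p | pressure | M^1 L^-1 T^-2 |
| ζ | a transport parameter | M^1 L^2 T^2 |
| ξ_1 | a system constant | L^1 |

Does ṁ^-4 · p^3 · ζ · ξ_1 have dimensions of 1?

Sum the exponent of each base dimension across the product:
  M: −4·[ṁ]_M + 3·[p]_M + [ζ]_M + [ξ_1]_M = −4·(1) + 3·(1) + (1) + (0) = 0
  L: −4·[ṁ]_L + 3·[p]_L + [ζ]_L + [ξ_1]_L = −4·(0) + 3·(-1) + (2) + (1) = 0
  T: −4·[ṁ]_T + 3·[p]_T + [ζ]_T + [ξ_1]_T = −4·(-1) + 3·(-2) + (2) + (0) = 0
All base exponents vanish — dimensionless.

yes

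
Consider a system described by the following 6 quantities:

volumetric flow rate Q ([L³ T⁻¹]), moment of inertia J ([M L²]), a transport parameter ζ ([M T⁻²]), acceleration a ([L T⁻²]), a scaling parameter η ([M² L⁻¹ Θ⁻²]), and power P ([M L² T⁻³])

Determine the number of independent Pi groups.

There are 6 variables and 4 base dimensions (M, L, T, Θ).
The dimension matrix has rank 4.
Independent dimensionless groups: 6 − 4 = 2.

2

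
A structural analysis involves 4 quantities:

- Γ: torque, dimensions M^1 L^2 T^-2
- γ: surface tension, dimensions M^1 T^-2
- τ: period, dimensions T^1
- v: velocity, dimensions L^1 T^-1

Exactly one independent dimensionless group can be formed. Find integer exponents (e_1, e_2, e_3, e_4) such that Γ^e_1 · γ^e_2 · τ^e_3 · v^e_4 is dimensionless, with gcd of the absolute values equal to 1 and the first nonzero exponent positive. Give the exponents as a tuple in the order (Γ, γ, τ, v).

M: e_1·(1) + e_2·(1) + e_3·(0) + e_4·(0) = 0
L: e_1·(2) + e_2·(0) + e_3·(0) + e_4·(1) = 0
T: e_1·(-2) + e_2·(-2) + e_3·(1) + e_4·(-1) = 0
Solving this homogeneous linear system for the smallest-integer solution (first nonzero entry positive) gives (1, -1, -2, -2).

(1, -1, -2, -2)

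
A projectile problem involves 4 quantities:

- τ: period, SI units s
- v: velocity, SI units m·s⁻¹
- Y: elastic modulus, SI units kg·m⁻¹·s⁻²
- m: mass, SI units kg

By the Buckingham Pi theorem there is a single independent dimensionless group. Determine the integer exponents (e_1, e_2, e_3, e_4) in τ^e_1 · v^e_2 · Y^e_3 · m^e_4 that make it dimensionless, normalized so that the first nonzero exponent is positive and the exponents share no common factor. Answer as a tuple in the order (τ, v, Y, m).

M: e_1·(0) + e_2·(0) + e_3·(1) + e_4·(1) = 0
L: e_1·(0) + e_2·(1) + e_3·(-1) + e_4·(0) = 0
T: e_1·(1) + e_2·(-1) + e_3·(-2) + e_4·(0) = 0
Solving this homogeneous linear system for the smallest-integer solution (first nonzero entry positive) gives (3, 1, 1, -1).

(3, 1, 1, -1)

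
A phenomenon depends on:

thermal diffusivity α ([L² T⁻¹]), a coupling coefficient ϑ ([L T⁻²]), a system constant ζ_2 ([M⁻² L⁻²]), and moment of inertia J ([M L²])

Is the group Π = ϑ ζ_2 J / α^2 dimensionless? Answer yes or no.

Sum the exponent of each base dimension across the product:
  M: −2·[α]_M + [ϑ]_M + [ζ_2]_M + [J]_M = −2·(0) + (0) + (-2) + (1) = -1
  L: −2·[α]_L + [ϑ]_L + [ζ_2]_L + [J]_L = −2·(2) + (1) + (-2) + (2) = -3
  T: −2·[α]_T + [ϑ]_T + [ζ_2]_T + [J]_T = −2·(-1) + (-2) + (0) + (0) = 0
Net dimensions [M⁻¹ L⁻³] ≠ [1] — not dimensionless.

no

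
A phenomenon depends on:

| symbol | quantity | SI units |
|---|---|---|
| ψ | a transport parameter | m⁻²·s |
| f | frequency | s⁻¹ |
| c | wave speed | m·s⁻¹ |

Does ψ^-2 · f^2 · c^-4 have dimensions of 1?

yes

Sum the exponent of each base dimension across the product:
  M: −2·[ψ]_M + 2·[f]_M − 4·[c]_M = −2·(0) + 2·(0) − 4·(0) = 0
  L: −2·[ψ]_L + 2·[f]_L − 4·[c]_L = −2·(-2) + 2·(0) − 4·(1) = 0
  T: −2·[ψ]_T + 2·[f]_T − 4·[c]_T = −2·(1) + 2·(-1) − 4·(-1) = 0
All base exponents vanish — dimensionless.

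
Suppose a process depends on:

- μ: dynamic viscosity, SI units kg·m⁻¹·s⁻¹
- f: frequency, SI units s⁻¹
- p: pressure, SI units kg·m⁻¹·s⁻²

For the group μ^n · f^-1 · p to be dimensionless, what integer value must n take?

-1

Balance the M exponent: (1)·n from μ, plus −(0) + (1) = 1 from the rest, must sum to zero.
n + 1 = 0, so n = -1.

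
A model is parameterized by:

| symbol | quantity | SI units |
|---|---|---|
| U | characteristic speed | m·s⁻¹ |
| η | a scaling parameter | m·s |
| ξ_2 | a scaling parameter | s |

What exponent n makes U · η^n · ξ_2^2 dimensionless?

Balance the L exponent: (1)·n from η, plus (1) + 2·(0) = 1 from the rest, must sum to zero.
n + 1 = 0, so n = -1.

-1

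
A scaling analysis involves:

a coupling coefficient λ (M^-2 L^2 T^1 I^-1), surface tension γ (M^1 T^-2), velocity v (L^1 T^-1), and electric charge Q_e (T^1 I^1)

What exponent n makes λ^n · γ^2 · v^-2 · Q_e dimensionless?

1

Balance the M exponent: (-2)·n from λ, plus 2·(1) − 2·(0) + (0) = 2 from the rest, must sum to zero.
-2n + 2 = 0, so n = 1.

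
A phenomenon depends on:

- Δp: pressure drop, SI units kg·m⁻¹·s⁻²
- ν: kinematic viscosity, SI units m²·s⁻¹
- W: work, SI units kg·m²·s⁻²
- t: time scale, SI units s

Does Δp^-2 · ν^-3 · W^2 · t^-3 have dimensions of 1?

yes

Sum the exponent of each base dimension across the product:
  M: −2·[Δp]_M − 3·[ν]_M + 2·[W]_M − 3·[t]_M = −2·(1) − 3·(0) + 2·(1) − 3·(0) = 0
  L: −2·[Δp]_L − 3·[ν]_L + 2·[W]_L − 3·[t]_L = −2·(-1) − 3·(2) + 2·(2) − 3·(0) = 0
  T: −2·[Δp]_T − 3·[ν]_T + 2·[W]_T − 3·[t]_T = −2·(-2) − 3·(-1) + 2·(-2) − 3·(1) = 0
All base exponents vanish — dimensionless.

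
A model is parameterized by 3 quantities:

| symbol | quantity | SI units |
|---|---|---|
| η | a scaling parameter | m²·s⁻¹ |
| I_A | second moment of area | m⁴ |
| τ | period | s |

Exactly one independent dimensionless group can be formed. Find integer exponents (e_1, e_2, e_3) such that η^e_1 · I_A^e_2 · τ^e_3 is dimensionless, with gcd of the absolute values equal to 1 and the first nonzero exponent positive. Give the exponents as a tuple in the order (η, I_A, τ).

L: e_1·(2) + e_2·(4) + e_3·(0) = 0
T: e_1·(-1) + e_2·(0) + e_3·(1) = 0
Solving this homogeneous linear system for the smallest-integer solution (first nonzero entry positive) gives (2, -1, 2).

(2, -1, 2)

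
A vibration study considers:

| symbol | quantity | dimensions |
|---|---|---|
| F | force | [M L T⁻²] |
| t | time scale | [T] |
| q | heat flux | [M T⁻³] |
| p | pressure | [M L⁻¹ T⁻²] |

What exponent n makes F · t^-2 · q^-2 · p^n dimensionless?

Balance the M exponent: (1)·n from p, plus (1) − 2·(0) − 2·(1) = -1 from the rest, must sum to zero.
n − 1 = 0, so n = 1.

1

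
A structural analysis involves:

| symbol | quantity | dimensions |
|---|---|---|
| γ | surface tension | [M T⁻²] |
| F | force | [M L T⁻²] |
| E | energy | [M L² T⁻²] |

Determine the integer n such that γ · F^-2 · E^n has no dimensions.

Balance the M exponent: (1)·n from E, plus (1) − 2·(1) = -1 from the rest, must sum to zero.
n − 1 = 0, so n = 1.

1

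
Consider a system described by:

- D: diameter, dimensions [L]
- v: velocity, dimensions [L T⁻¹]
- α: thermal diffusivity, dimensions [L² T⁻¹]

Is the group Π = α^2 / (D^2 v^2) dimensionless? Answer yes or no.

Sum the exponent of each base dimension across the product:
  M: −2·[D]_M − 2·[v]_M + 2·[α]_M = −2·(0) − 2·(0) + 2·(0) = 0
  L: −2·[D]_L − 2·[v]_L + 2·[α]_L = −2·(1) − 2·(1) + 2·(2) = 0
  T: −2·[D]_T − 2·[v]_T + 2·[α]_T = −2·(0) − 2·(-1) + 2·(-1) = 0
  I: −2·[D]_I − 2·[v]_I + 2·[α]_I = −2·(0) − 2·(0) + 2·(0) = 0
All base exponents vanish — dimensionless.

yes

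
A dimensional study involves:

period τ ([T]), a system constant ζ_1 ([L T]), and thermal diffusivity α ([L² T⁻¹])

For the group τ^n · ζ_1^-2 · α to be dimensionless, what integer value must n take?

Balance the T exponent: (1)·n from τ, plus −2·(1) + (-1) = -3 from the rest, must sum to zero.
n − 3 = 0, so n = 3.

3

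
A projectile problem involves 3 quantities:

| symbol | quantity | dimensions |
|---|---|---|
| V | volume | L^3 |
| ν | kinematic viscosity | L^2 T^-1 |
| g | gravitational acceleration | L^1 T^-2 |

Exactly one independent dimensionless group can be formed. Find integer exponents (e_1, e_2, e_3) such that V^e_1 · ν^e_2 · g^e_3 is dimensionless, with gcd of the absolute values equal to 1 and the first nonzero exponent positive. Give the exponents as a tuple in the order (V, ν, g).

(1, -2, 1)

L: e_1·(3) + e_2·(2) + e_3·(1) = 0
T: e_1·(0) + e_2·(-1) + e_3·(-2) = 0
Solving this homogeneous linear system for the smallest-integer solution (first nonzero entry positive) gives (1, -2, 1).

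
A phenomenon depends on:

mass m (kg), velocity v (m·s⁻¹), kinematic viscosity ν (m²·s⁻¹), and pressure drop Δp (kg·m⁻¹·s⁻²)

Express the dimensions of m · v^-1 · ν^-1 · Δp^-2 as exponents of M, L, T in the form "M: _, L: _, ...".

Collect each base-dimension exponent across the product:
  M: (1) − (0) − (0) − 2·(1) = -1
  L: (0) − (1) − (2) − 2·(-1) = -1
  T: (0) − (-1) − (-1) − 2·(-2) = 6
So the dimensions are [M⁻¹ L⁻¹ T⁶].

M: -1, L: -1, T: 6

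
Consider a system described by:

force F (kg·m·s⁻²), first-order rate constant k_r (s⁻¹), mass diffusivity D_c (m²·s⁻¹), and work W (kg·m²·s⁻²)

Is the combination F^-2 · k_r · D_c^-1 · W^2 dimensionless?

Sum the exponent of each base dimension across the product:
  M: −2·[F]_M + [k_r]_M − [D_c]_M + 2·[W]_M = −2·(1) + (0) − (0) + 2·(1) = 0
  L: −2·[F]_L + [k_r]_L − [D_c]_L + 2·[W]_L = −2·(1) + (0) − (2) + 2·(2) = 0
  T: −2·[F]_T + [k_r]_T − [D_c]_T + 2·[W]_T = −2·(-2) + (-1) − (-1) + 2·(-2) = 0
All base exponents vanish — dimensionless.

yes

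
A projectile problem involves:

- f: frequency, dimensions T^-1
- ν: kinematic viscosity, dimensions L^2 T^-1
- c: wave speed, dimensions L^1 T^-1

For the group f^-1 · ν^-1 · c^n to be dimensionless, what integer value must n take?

Balance the L exponent: (1)·n from c, plus −(0) − (2) = -2 from the rest, must sum to zero.
n − 2 = 0, so n = 2.

2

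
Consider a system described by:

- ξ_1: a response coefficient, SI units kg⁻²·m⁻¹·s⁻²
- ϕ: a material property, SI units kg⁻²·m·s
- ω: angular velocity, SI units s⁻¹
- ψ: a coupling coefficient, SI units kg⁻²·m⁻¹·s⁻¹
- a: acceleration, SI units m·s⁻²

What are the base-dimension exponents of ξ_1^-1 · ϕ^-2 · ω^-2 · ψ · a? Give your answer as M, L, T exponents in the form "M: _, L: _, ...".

Collect each base-dimension exponent across the product:
  M: −(-2) − 2·(-2) − 2·(0) + (-2) + (0) = 4
  L: −(-1) − 2·(1) − 2·(0) + (-1) + (1) = -1
  T: −(-2) − 2·(1) − 2·(-1) + (-1) + (-2) = -1
So the dimensions are [M⁴ L⁻¹ T⁻¹].

M: 4, L: -1, T: -1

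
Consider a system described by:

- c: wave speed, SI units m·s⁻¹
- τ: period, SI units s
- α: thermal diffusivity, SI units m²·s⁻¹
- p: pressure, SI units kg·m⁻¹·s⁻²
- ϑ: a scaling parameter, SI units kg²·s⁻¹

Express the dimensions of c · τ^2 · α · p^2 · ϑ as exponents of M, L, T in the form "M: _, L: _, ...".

M: 4, L: 1, T: -5

Collect each base-dimension exponent across the product:
  M: (0) + 2·(0) + (0) + 2·(1) + (2) = 4
  L: (1) + 2·(0) + (2) + 2·(-1) + (0) = 1
  T: (-1) + 2·(1) + (-1) + 2·(-2) + (-1) = -5
So the dimensions are [M⁴ L T⁻⁵].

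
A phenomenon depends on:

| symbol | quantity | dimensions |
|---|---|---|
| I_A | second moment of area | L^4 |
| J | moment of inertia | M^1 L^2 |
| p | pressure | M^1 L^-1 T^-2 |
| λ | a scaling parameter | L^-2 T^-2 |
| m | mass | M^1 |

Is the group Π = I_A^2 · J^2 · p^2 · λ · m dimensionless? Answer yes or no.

Sum the exponent of each base dimension across the product:
  M: 2·[I_A]_M + 2·[J]_M + 2·[p]_M + [λ]_M + [m]_M = 2·(0) + 2·(1) + 2·(1) + (0) + (1) = 5
  L: 2·[I_A]_L + 2·[J]_L + 2·[p]_L + [λ]_L + [m]_L = 2·(4) + 2·(2) + 2·(-1) + (-2) + (0) = 8
  T: 2·[I_A]_T + 2·[J]_T + 2·[p]_T + [λ]_T + [m]_T = 2·(0) + 2·(0) + 2·(-2) + (-2) + (0) = -6
Net dimensions [M⁵ L⁸ T⁻⁶] ≠ [1] — not dimensionless.

no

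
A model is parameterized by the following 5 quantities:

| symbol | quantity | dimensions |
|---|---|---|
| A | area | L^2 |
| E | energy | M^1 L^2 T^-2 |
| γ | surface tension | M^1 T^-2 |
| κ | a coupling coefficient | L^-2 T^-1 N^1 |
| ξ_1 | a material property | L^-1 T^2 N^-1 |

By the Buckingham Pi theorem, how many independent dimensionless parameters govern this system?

There are 5 variables and 4 base dimensions (M, L, T, N).
The dimension matrix has rank 4.
Independent dimensionless groups: 5 − 4 = 1.

1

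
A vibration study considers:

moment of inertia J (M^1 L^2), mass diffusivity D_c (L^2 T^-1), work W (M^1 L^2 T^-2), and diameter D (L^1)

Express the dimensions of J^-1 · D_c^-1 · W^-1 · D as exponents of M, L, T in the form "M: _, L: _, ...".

M: -2, L: -5, T: 3

Collect each base-dimension exponent across the product:
  M: −(1) − (0) − (1) + (0) = -2
  L: −(2) − (2) − (2) + (1) = -5
  T: −(0) − (-1) − (-2) + (0) = 3
So the dimensions are [M⁻² L⁻⁵ T³].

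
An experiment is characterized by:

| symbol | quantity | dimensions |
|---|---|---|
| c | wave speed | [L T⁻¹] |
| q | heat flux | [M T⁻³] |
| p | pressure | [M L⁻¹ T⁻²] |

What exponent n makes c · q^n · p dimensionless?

-1

Balance the M exponent: (1)·n from q, plus (0) + (1) = 1 from the rest, must sum to zero.
n + 1 = 0, so n = -1.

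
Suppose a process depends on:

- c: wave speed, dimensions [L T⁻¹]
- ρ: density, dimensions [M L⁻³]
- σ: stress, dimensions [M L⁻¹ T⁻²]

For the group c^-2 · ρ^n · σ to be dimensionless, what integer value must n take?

Balance the M exponent: (1)·n from ρ, plus −2·(0) + (1) = 1 from the rest, must sum to zero.
n + 1 = 0, so n = -1.

-1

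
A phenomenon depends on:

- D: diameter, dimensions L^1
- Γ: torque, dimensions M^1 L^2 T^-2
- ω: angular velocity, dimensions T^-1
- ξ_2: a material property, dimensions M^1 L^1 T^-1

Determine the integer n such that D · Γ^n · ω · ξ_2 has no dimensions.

Balance the M exponent: (1)·n from Γ, plus (0) + (0) + (1) = 1 from the rest, must sum to zero.
n + 1 = 0, so n = -1.

-1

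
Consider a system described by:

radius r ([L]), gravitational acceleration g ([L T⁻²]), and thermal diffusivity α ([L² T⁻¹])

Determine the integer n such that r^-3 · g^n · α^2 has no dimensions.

Balance the L exponent: (1)·n from g, plus −3·(1) + 2·(2) = 1 from the rest, must sum to zero.
n + 1 = 0, so n = -1.

-1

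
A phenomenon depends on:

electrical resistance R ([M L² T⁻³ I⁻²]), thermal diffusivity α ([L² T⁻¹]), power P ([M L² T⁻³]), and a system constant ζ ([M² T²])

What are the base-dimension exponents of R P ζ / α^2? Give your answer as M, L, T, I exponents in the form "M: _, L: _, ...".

Collect each base-dimension exponent across the product:
  M: (1) − 2·(0) + (1) + (2) = 4
  L: (2) − 2·(2) + (2) + (0) = 0
  T: (-3) − 2·(-1) + (-3) + (2) = -2
  I: (-2) − 2·(0) + (0) + (0) = -2
So the dimensions are [M⁴ T⁻² I⁻²].

M: 4, L: 0, T: -2, I: -2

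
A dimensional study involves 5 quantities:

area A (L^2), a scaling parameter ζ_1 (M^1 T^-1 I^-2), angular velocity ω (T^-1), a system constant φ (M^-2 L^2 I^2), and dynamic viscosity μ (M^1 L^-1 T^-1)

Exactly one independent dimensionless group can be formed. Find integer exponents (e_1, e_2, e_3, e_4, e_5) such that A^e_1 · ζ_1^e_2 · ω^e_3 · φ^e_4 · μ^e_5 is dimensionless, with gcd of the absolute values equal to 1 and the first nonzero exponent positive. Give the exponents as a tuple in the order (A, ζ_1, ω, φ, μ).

M: e_1·(0) + e_2·(1) + e_3·(0) + e_4·(-2) + e_5·(1) = 0
L: e_1·(2) + e_2·(0) + e_3·(0) + e_4·(2) + e_5·(-1) = 0
T: e_1·(0) + e_2·(-1) + e_3·(-1) + e_4·(0) + e_5·(-1) = 0
I: e_1·(0) + e_2·(-2) + e_3·(0) + e_4·(2) + e_5·(0) = 0
Solving this homogeneous linear system for the smallest-integer solution (first nonzero entry positive) gives (1, -2, 4, -2, -2).

(1, -2, 4, -2, -2)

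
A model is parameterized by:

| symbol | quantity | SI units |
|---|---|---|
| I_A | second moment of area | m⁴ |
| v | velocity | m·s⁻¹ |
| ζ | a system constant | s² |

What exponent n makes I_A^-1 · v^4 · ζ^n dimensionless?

2

Balance the T exponent: (2)·n from ζ, plus −(0) + 4·(-1) = -4 from the rest, must sum to zero.
2n − 4 = 0, so n = 2.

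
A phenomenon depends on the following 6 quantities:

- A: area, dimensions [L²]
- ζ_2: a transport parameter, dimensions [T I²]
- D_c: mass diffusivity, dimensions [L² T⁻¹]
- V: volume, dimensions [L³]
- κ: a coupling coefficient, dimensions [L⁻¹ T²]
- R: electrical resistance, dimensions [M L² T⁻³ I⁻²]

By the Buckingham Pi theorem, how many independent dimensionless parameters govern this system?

2

There are 6 variables and 4 base dimensions (M, L, T, I).
The dimension matrix has rank 4.
Independent dimensionless groups: 6 − 4 = 2.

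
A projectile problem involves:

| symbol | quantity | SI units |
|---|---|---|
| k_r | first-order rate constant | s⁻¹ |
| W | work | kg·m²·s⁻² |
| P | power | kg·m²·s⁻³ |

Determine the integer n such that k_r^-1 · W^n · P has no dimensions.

Balance the M exponent: (1)·n from W, plus −(0) + (1) = 1 from the rest, must sum to zero.
n + 1 = 0, so n = -1.

-1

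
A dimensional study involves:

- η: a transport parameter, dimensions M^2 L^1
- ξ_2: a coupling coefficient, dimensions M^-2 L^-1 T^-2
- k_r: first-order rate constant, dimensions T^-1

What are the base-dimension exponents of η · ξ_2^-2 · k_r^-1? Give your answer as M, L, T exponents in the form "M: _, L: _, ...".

Collect each base-dimension exponent across the product:
  M: (2) − 2·(-2) − (0) = 6
  L: (1) − 2·(-1) − (0) = 3
  T: (0) − 2·(-2) − (-1) = 5
So the dimensions are [M⁶ L³ T⁵].

M: 6, L: 3, T: 5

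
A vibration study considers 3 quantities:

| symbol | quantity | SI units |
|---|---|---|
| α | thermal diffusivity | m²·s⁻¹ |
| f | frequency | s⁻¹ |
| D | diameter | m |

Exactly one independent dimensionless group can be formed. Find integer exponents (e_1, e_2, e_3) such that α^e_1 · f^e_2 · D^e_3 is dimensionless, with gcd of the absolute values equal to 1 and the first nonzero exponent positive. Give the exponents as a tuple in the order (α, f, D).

(1, -1, -2)

L: e_1·(2) + e_2·(0) + e_3·(1) = 0
T: e_1·(-1) + e_2·(-1) + e_3·(0) = 0
Solving this homogeneous linear system for the smallest-integer solution (first nonzero entry positive) gives (1, -1, -2).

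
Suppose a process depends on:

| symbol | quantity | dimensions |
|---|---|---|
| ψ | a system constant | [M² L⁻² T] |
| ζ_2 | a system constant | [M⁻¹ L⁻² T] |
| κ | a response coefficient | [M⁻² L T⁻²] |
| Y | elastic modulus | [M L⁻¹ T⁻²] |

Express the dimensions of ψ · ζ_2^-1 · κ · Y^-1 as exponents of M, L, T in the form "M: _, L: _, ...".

Collect each base-dimension exponent across the product:
  M: (2) − (-1) + (-2) − (1) = 0
  L: (-2) − (-2) + (1) − (-1) = 2
  T: (1) − (1) + (-2) − (-2) = 0
So the dimensions are [L²].

M: 0, L: 2, T: 0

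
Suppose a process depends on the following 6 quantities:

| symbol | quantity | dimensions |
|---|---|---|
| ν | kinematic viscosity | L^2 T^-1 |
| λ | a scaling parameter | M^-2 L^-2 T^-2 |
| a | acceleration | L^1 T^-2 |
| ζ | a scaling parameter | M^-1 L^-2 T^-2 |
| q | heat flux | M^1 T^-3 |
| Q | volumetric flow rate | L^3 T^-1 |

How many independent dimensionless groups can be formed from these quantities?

3

There are 6 variables and 3 base dimensions (M, L, T).
The dimension matrix has rank 3.
Independent dimensionless groups: 6 − 3 = 3.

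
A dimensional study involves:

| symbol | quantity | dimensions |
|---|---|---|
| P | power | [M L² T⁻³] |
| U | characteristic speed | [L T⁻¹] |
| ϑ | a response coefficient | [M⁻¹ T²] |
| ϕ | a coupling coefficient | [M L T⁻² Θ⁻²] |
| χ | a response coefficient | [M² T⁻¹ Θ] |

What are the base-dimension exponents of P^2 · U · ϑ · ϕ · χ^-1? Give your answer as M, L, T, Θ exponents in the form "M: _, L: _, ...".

M: 0, L: 6, T: -6, Θ: -3

Collect each base-dimension exponent across the product:
  M: 2·(1) + (0) + (-1) + (1) − (2) = 0
  L: 2·(2) + (1) + (0) + (1) − (0) = 6
  T: 2·(-3) + (-1) + (2) + (-2) − (-1) = -6
  Θ: 2·(0) + (0) + (0) + (-2) − (1) = -3
So the dimensions are [L⁶ T⁻⁶ Θ⁻³].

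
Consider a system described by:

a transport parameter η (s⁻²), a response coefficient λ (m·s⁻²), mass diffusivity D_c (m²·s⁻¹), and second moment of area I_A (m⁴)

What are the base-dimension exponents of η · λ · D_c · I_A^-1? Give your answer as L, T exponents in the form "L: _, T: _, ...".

Collect each base-dimension exponent across the product:
  L: (0) + (1) + (2) − (4) = -1
  T: (-2) + (-2) + (-1) − (0) = -5
So the dimensions are [L⁻¹ T⁻⁵].

L: -1, T: -5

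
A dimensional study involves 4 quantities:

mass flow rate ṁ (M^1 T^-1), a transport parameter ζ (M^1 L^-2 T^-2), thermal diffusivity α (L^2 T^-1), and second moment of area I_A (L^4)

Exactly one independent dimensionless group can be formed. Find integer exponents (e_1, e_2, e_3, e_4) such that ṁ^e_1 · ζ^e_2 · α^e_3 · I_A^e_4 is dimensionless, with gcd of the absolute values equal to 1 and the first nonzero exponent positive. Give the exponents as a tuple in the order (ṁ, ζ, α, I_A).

M: e_1·(1) + e_2·(1) + e_3·(0) + e_4·(0) = 0
L: e_1·(0) + e_2·(-2) + e_3·(2) + e_4·(4) = 0
T: e_1·(-1) + e_2·(-2) + e_3·(-1) + e_4·(0) = 0
Solving this homogeneous linear system for the smallest-integer solution (first nonzero entry positive) gives (1, -1, 1, -1).

(1, -1, 1, -1)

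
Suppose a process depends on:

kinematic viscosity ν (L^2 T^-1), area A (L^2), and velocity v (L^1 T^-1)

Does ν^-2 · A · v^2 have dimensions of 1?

Sum the exponent of each base dimension across the product:
  L: −2·[ν]_L + [A]_L + 2·[v]_L = −2·(2) + (2) + 2·(1) = 0
  T: −2·[ν]_T + [A]_T + 2·[v]_T = −2·(-1) + (0) + 2·(-1) = 0
All base exponents vanish — dimensionless.

yes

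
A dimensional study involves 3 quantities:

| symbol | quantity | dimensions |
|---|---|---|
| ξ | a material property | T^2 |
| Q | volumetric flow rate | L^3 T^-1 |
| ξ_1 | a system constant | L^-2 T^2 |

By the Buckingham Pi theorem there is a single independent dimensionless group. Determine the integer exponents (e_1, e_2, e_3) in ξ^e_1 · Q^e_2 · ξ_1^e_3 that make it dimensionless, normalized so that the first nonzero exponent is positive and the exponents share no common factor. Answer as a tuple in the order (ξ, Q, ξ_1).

(2, -2, -3)

L: e_1·(0) + e_2·(3) + e_3·(-2) = 0
T: e_1·(2) + e_2·(-1) + e_3·(2) = 0
Solving this homogeneous linear system for the smallest-integer solution (first nonzero entry positive) gives (2, -2, -3).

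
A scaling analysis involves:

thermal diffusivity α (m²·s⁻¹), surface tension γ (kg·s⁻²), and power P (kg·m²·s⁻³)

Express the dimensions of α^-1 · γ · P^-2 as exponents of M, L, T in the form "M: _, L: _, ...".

M: -1, L: -6, T: 5

Collect each base-dimension exponent across the product:
  M: −(0) + (1) − 2·(1) = -1
  L: −(2) + (0) − 2·(2) = -6
  T: −(-1) + (-2) − 2·(-3) = 5
So the dimensions are [M⁻¹ L⁻⁶ T⁵].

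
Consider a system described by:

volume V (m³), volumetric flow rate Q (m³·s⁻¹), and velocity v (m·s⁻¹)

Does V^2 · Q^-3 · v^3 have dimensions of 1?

Sum the exponent of each base dimension across the product:
  L: 2·[V]_L − 3·[Q]_L + 3·[v]_L = 2·(3) − 3·(3) + 3·(1) = 0
  T: 2·[V]_T − 3·[Q]_T + 3·[v]_T = 2·(0) − 3·(-1) + 3·(-1) = 0
All base exponents vanish — dimensionless.

yes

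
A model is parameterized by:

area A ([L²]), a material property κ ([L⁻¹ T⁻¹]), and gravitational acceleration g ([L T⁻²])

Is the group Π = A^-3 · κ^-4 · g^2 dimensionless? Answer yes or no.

Sum the exponent of each base dimension across the product:
  L: −3·[A]_L − 4·[κ]_L + 2·[g]_L = −3·(2) − 4·(-1) + 2·(1) = 0
  T: −3·[A]_T − 4·[κ]_T + 2·[g]_T = −3·(0) − 4·(-1) + 2·(-2) = 0
All base exponents vanish — dimensionless.

yes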